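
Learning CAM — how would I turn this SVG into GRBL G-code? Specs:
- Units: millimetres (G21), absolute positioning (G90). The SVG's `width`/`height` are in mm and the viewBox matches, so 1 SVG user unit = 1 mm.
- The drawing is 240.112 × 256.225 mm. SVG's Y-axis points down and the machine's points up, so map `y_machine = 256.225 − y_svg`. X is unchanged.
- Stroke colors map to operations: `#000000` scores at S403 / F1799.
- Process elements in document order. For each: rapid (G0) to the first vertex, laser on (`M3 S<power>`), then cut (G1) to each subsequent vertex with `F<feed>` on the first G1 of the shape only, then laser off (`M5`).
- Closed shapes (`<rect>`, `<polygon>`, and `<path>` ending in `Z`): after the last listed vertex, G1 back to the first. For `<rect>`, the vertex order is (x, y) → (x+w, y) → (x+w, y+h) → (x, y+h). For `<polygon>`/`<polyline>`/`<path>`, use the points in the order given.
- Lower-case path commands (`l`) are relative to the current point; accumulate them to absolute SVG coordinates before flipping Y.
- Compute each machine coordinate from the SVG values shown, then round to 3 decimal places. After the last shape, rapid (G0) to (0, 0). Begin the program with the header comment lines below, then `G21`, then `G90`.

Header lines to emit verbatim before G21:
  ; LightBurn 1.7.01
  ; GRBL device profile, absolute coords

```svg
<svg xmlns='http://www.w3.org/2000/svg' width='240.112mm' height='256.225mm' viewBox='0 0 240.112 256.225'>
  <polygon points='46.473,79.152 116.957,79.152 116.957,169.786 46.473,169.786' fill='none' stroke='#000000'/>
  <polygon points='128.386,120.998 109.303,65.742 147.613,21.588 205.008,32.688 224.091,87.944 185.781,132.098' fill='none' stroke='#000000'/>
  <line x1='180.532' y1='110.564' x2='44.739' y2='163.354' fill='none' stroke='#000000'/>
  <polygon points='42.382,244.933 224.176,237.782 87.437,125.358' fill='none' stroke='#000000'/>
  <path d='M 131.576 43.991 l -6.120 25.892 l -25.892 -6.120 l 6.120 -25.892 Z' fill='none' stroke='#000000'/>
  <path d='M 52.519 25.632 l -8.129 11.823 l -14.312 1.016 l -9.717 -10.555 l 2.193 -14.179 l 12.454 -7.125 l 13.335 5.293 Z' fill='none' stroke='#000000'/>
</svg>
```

viewBox `0 0 240.112 256.225` with mm width/height → 1 unit = 1 mm. Flip: y_m = 256.225 − y_svg.

**Shape 1** — `<polygon>` rectangle, stroke `#000000` → score (S403, F1799). Machine vertices: (46.473,177.073) → (116.957,177.073) → (116.957,86.439) → (46.473,86.439) → (46.473,177.073). Closed: final G1 returns to the first vertex.

**Shape 2** — `<polygon>` regular polygon, stroke `#000000` → score (S403, F1799). Machine vertices: (128.386,135.227) → (109.303,190.483) → (147.613,234.637) → (205.008,223.537) → (224.091,168.281) → (185.781,124.127) → (128.386,135.227). Closed: final G1 returns to the first vertex.

**Shape 3** — `<line>` line segment, stroke `#000000` → score (S403, F1799). Machine vertices: (180.532,145.661) → (44.739,92.871). Open path.

**Shape 4** — `<polygon>` closed polygon, stroke `#000000` → score (S403, F1799). Machine vertices: (42.382,11.292) → (224.176,18.443) → (87.437,130.867) → (42.382,11.292). Closed: final G1 returns to the first vertex.

**Shape 5** — `<path>` regular polygon, stroke `#000000` → score (S403, F1799). Machine vertices: (131.576,212.234) → (125.456,186.342) → (99.564,192.462) → (105.684,218.354) → (131.576,212.234). Closed: final G1 returns to the first vertex.

**Shape 6** — `<path>` regular polygon, stroke `#000000` → score (S403, F1799). Machine vertices: (52.519,230.593) → (44.390,218.770) → (30.078,217.754) → (20.361,228.309) → (22.554,242.488) → (35.008,249.613) → (48.343,244.320) → (52.519,230.593). Closed: final G1 returns to the first vertex.

; LightBurn 1.7.01
; GRBL device profile, absolute coords
G21
G90
G0 X46.473 Y177.073
M3 S403
G1 X116.957 Y177.073 F1799
G1 X116.957 Y86.439
G1 X46.473 Y86.439
G1 X46.473 Y177.073
M5
G0 X128.386 Y135.227
M3 S403
G1 X109.303 Y190.483 F1799
G1 X147.613 Y234.637
G1 X205.008 Y223.537
G1 X224.091 Y168.281
G1 X185.781 Y124.127
G1 X128.386 Y135.227
M5
G0 X180.532 Y145.661
M3 S403
G1 X44.739 Y92.871 F1799
M5
G0 X42.382 Y11.292
M3 S403
G1 X224.176 Y18.443 F1799
G1 X87.437 Y130.867
G1 X42.382 Y11.292
M5
G0 X131.576 Y212.234
M3 S403
G1 X125.456 Y186.342 F1799
G1 X99.564 Y192.462
G1 X105.684 Y218.354
G1 X131.576 Y212.234
M5
G0 X52.519 Y230.593
M3 S403
G1 X44.390 Y218.770 F1799
G1 X30.078 Y217.754
G1 X20.361 Y228.309
G1 X22.554 Y242.488
G1 X35.008 Y249.613
G1 X48.343 Y244.320
G1 X52.519 Y230.593
M5
G0 X0.000 Y0.000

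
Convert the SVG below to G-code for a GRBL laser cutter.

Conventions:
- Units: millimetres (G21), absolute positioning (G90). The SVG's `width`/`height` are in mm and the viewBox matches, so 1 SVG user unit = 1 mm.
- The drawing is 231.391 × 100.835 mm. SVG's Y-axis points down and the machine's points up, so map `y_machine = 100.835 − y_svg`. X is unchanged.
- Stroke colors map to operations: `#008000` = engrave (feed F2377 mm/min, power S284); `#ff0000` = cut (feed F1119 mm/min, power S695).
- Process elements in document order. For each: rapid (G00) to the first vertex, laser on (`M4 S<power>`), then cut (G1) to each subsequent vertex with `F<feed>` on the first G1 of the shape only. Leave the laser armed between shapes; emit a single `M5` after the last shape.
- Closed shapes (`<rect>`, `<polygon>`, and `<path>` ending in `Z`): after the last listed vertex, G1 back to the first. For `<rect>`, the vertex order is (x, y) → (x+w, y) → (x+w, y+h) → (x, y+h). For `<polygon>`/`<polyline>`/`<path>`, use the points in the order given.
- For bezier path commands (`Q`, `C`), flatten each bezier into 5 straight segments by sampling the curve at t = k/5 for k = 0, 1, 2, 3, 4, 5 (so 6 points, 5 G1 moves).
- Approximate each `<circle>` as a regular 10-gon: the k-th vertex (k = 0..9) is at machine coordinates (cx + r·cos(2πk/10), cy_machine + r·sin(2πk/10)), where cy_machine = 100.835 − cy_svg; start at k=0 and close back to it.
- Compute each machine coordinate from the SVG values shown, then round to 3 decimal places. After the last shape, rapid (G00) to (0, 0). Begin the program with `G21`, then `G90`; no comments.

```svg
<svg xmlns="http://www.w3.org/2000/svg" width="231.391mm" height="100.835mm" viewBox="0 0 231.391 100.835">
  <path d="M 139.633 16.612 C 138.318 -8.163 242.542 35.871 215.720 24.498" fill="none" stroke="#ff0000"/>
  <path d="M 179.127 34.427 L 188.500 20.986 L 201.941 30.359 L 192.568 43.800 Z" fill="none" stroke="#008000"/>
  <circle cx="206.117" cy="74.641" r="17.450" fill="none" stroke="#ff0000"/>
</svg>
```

G21
G90
G00 X139.633 Y84.223
M4 S695
G1 X149.616 Y91.825 F1119
G1 X173.572 Y88.875
G1 X200.146 Y81.335
G1 X217.980 Y75.168
G1 X215.720 Y76.337
G00 X179.127 Y66.408
M4 S284
G1 X188.500 Y79.849 F2377
G1 X201.941 Y70.476
G1 X192.568 Y57.035
G1 X179.127 Y66.408
G00 X223.567 Y26.194
M4 S695
G1 X220.234 Y36.451 F1119
G1 X211.509 Y42.790
G1 X200.725 Y42.790
G1 X192.000 Y36.451
G1 X188.667 Y26.194
G1 X192.000 Y15.937
G1 X200.725 Y9.598
G1 X211.509 Y9.598
G1 X220.234 Y15.937
G1 X223.567 Y26.194
M5
G00 X0.000 Y0.000

Since the viewBox matches the mm dimensions, user units are millimetres directly. The only transform is the Y-flip y_m = 100.835 − y_svg.

Shape 1 is a cubic bezier drawn with `<path>`. Its stroke #ff0000 means cut at S695, F1119. After flipping Y the toolpath is (139.633,84.223) → (149.616,91.825) → (173.572,88.875) → (200.146,81.335) → (217.980,75.168) → (215.720,76.337).

Shape 2 is a regular polygon drawn with `<path>`. Its stroke #008000 means engrave at S284, F2377. After flipping Y the toolpath is (179.127,66.408) → (188.500,79.849) → (201.941,70.476) → (192.568,57.035) → (179.127,66.408), returning to the start.

Shape 3 is a circle drawn with `<circle>`. Its stroke #ff0000 means cut at S695, F1119. After flipping Y the toolpath is (223.567,26.194) → (220.234,36.451) → (211.509,42.790) → (200.725,42.790) → (192.000,36.451) → (188.667,26.194) → (192.000,15.937) → (200.725,9.598) → (211.509,9.598) → (220.234,15.937) → (223.567,26.194), returning to the start.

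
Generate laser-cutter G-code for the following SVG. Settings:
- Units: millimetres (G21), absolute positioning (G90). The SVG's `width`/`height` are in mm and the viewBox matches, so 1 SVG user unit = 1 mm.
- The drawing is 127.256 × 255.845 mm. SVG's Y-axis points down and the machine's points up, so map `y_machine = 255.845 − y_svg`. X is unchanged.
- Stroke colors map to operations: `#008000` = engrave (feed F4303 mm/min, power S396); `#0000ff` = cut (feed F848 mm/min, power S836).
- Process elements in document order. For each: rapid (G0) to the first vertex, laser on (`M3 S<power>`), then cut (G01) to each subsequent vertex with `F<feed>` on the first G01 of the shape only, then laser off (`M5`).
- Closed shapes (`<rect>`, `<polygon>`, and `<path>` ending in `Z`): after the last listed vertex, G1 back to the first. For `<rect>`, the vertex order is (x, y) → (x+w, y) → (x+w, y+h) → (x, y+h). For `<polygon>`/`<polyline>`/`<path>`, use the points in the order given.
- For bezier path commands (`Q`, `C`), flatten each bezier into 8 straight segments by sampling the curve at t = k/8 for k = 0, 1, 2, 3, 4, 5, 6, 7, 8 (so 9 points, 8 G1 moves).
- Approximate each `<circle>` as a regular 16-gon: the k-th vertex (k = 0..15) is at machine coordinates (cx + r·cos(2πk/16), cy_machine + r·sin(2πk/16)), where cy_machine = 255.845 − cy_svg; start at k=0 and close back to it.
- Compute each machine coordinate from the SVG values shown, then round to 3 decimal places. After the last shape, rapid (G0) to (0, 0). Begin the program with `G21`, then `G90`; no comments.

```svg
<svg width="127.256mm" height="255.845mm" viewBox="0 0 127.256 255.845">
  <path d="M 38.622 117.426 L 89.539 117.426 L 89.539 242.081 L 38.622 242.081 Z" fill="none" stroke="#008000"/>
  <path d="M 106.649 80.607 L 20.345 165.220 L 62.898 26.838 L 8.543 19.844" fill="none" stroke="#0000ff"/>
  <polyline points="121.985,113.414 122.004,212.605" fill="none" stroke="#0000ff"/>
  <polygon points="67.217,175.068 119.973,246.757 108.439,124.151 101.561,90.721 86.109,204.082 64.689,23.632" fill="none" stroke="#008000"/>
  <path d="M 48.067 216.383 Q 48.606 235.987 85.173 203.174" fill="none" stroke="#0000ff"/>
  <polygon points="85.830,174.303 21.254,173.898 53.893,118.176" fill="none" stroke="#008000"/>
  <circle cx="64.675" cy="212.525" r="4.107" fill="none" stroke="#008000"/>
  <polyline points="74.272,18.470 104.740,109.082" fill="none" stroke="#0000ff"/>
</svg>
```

G21
G90
G0 X38.622 Y138.419
M3 S396
G01 X89.539 Y138.419 F4303
G01 X89.539 Y13.764
G01 X38.622 Y13.764
G01 X38.622 Y138.419
M5
G0 X106.649 Y175.238
M3 S836
G01 X20.345 Y90.625 F848
G01 X62.898 Y229.007
G01 X8.543 Y236.001
M5
G0 X121.985 Y142.431
M3 S836
G01 X122.004 Y43.240 F848
M5
G0 X67.217 Y80.777
M3 S396
G01 X119.973 Y9.088 F4303
G01 X108.439 Y131.694
G01 X101.561 Y165.124
G01 X86.109 Y51.763
G01 X64.689 Y232.213
G01 X67.217 Y80.777
M5
G0 X48.067 Y39.462
M3 S836
G01 X48.765 Y35.380 F848
G01 X50.588 Y32.936
G01 X53.538 Y32.130
G01 X57.613 Y32.962
G01 X62.814 Y35.432
G01 X69.141 Y39.541
G01 X76.594 Y45.287
G01 X85.173 Y52.671
M5
G0 X85.830 Y81.542
M3 S396
G01 X21.254 Y81.947 F4303
G01 X53.893 Y137.669
G01 X85.830 Y81.542
M5
G0 X68.782 Y43.320
M3 S396
G01 X68.469 Y44.892 F4303
G01 X67.579 Y46.224
G01 X66.247 Y47.114
G01 X64.675 Y47.427
G01 X63.103 Y47.114
G01 X61.771 Y46.224
G01 X60.881 Y44.892
G01 X60.568 Y43.320
G01 X60.881 Y41.748
G01 X61.771 Y40.416
G01 X63.103 Y39.526
G01 X64.675 Y39.213
G01 X66.247 Y39.526
G01 X67.579 Y40.416
G01 X68.469 Y41.748
G01 X68.782 Y43.320
M5
G0 X74.272 Y237.375
M3 S836
G01 X104.740 Y146.763 F848
M5
G0 X0.000 Y0.000

Since the viewBox matches the mm dimensions, user units are millimetres directly. The only transform is the Y-flip y_m = 255.845 − y_svg.

Shape 1 is a rectangle drawn with `<path>`. Its stroke #008000 means engrave at S396, F4303. After flipping Y the toolpath is (38.622,138.419) → (89.539,138.419) → (89.539,13.764) → (38.622,13.764) → (38.622,138.419), returning to the start.

Shape 2 is a open polyline drawn with `<path>`. Its stroke #0000ff means cut at S836, F848. After flipping Y the toolpath is (106.649,175.238) → (20.345,90.625) → (62.898,229.007) → (8.543,236.001).

Shape 3 is a line segment drawn with `<polyline>`. Its stroke #0000ff means cut at S836, F848. After flipping Y the toolpath is (121.985,142.431) → (122.004,43.240).

Shape 4 is a closed polygon drawn with `<polygon>`. Its stroke #008000 means engrave at S396, F4303. After flipping Y the toolpath is (67.217,80.777) → (119.973,9.088) → (108.439,131.694) → (101.561,165.124) → (86.109,51.763) → (64.689,232.213) → (67.217,80.777), returning to the start.

Shape 5 is a quadratic bezier drawn with `<path>`. Its stroke #0000ff means cut at S836, F848. After flipping Y the toolpath is (48.067,39.462) → (48.765,35.380) → (50.588,32.936) → (53.538,32.130) → (57.613,32.962) → (62.814,35.432) → (69.141,39.541) → (76.594,45.287) → (85.173,52.671).

Shape 6 is a regular polygon drawn with `<polygon>`. Its stroke #008000 means engrave at S396, F4303. After flipping Y the toolpath is (85.830,81.542) → (21.254,81.947) → (53.893,137.669) → (85.830,81.542), returning to the start.

Shape 7 is a circle drawn with `<circle>`. Its stroke #008000 means engrave at S396, F4303. After flipping Y the toolpath is (68.782,43.320) → (68.469,44.892) → (67.579,46.224) → (66.247,47.114) → (64.675,47.427) → (63.103,47.114) → (61.771,46.224) → (60.881,44.892) → (60.568,43.320) → (60.881,41.748) → (61.771,40.416) → (63.103,39.526) → (64.675,39.213) → (66.247,39.526) → (67.579,40.416) → (68.469,41.748) → (68.782,43.320), returning to the start.

Shape 8 is a line segment drawn with `<polyline>`. Its stroke #0000ff means cut at S836, F848. After flipping Y the toolpath is (74.272,237.375) → (104.740,146.763).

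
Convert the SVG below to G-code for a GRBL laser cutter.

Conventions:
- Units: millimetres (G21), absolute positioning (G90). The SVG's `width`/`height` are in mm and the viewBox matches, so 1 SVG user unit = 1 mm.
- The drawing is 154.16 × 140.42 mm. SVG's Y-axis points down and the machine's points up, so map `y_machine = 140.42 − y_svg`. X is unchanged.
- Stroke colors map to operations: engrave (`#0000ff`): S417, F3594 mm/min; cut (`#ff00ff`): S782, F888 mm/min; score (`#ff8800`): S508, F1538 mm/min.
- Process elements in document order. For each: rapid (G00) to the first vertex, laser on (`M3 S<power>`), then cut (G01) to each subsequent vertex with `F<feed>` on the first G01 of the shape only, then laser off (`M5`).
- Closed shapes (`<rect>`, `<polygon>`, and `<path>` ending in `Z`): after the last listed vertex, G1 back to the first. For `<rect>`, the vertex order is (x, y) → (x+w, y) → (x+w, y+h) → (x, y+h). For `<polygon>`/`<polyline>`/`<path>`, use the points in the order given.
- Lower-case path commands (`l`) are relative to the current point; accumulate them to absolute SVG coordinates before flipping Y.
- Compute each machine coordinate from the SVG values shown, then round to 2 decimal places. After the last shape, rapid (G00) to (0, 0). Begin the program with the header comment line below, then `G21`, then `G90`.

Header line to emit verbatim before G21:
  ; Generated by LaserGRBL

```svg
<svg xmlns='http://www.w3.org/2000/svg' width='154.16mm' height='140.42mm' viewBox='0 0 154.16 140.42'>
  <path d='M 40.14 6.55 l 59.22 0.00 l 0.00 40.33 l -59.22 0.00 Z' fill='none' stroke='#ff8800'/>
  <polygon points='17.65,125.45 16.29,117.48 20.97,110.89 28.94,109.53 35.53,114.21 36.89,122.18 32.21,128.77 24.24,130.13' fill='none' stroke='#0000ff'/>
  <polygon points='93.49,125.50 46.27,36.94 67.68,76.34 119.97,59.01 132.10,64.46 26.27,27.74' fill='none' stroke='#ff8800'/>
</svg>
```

1 u = 1 mm; y_m = 140.42 − y.

[1] `<path>` rectangle, #ff8800→score S508 F1538: (40.14,133.87) → (99.36,133.87) → (99.36,93.54) → (40.14,93.54) → (40.14,133.87) (closed)

[2] `<polygon>` regular polygon, #0000ff→engrave S417 F3594: (17.65,14.97) → (16.29,22.94) → (20.97,29.53) → (28.94,30.89) → (35.53,26.21) → (36.89,18.24) → (32.21,11.65) → (24.24,10.29) → (17.65,14.97) (closed)

[3] `<polygon>` closed polygon, #ff8800→score S508 F1538: (93.49,14.92) → (46.27,103.48) → (67.68,64.08) → (119.97,81.41) → (132.10,75.96) → (26.27,112.68) → (93.49,14.92) (closed)

; Generated by LaserGRBL
G21
G90
G00 X40.14 Y133.87
M3 S508
G01 X99.36 Y133.87 F1538
G01 X99.36 Y93.54
G01 X40.14 Y93.54
G01 X40.14 Y133.87
M5
G00 X17.65 Y14.97
M3 S417
G01 X16.29 Y22.94 F3594
G01 X20.97 Y29.53
G01 X28.94 Y30.89
G01 X35.53 Y26.21
G01 X36.89 Y18.24
G01 X32.21 Y11.65
G01 X24.24 Y10.29
G01 X17.65 Y14.97
M5
G00 X93.49 Y14.92
M3 S508
G01 X46.27 Y103.48 F1538
G01 X67.68 Y64.08
G01 X119.97 Y81.41
G01 X132.10 Y75.96
G01 X26.27 Y112.68
G01 X93.49 Y14.92
M5
G00 X0.00 Y0.00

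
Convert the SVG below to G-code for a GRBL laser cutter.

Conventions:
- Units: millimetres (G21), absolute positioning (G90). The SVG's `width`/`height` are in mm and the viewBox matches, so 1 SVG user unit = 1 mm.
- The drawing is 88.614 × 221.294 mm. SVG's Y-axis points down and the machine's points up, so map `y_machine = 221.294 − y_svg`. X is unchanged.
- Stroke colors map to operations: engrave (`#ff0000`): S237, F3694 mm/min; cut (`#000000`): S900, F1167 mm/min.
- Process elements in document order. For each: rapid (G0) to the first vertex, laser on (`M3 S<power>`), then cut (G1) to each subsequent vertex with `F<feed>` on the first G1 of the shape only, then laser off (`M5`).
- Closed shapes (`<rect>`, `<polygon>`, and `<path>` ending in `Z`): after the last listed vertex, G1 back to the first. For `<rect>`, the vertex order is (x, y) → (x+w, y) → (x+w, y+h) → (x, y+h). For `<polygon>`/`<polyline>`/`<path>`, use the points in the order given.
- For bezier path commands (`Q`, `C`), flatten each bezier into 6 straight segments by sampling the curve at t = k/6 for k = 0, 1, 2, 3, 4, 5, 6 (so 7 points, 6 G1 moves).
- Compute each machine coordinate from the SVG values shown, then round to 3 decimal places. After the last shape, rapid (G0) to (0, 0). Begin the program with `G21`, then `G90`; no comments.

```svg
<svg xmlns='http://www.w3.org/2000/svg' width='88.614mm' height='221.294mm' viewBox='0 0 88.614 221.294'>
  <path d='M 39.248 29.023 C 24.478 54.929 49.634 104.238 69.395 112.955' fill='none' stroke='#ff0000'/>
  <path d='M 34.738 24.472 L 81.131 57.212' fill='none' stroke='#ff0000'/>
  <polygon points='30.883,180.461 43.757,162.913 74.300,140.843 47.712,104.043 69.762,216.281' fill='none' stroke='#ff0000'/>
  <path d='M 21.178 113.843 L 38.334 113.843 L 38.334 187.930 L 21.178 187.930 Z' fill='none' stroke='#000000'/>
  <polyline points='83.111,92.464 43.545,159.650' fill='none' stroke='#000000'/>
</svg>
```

Since the viewBox matches the mm dimensions, user units are millimetres directly. The only transform is the Y-flip y_m = 221.294 − y_svg.

Shape 1 is a cubic bezier drawn with `<path>`. Its stroke #ff0000 means engrave at S237, F3694. After flipping Y the toolpath is (39.248,192.271) → (34.980,177.664) → (36.108,160.934) → (41.372,143.859) → (49.514,128.216) → (59.275,115.784) → (69.395,108.339).

Shape 2 is a line segment drawn with `<path>`. Its stroke #ff0000 means engrave at S237, F3694. After flipping Y the toolpath is (34.738,196.822) → (81.131,164.082).

Shape 3 is a closed polygon drawn with `<polygon>`. Its stroke #ff0000 means engrave at S237, F3694. After flipping Y the toolpath is (30.883,40.833) → (43.757,58.381) → (74.300,80.451) → (47.712,117.251) → (69.762,5.013) → (30.883,40.833), returning to the start.

Shape 4 is a rectangle drawn with `<path>`. Its stroke #000000 means cut at S900, F1167. After flipping Y the toolpath is (21.178,107.451) → (38.334,107.451) → (38.334,33.364) → (21.178,33.364) → (21.178,107.451), returning to the start.

Shape 5 is a line segment drawn with `<polyline>`. Its stroke #000000 means cut at S900, F1167. After flipping Y the toolpath is (83.111,128.830) → (43.545,61.644).

G21
G90
G0 X39.248 Y192.271
M3 S237
G1 X34.980 Y177.664 F3694
G1 X36.108 Y160.934
G1 X41.372 Y143.859
G1 X49.514 Y128.216
G1 X59.275 Y115.784
G1 X69.395 Y108.339
M5
G0 X34.738 Y196.822
M3 S237
G1 X81.131 Y164.082 F3694
M5
G0 X30.883 Y40.833
M3 S237
G1 X43.757 Y58.381 F3694
G1 X74.300 Y80.451
G1 X47.712 Y117.251
G1 X69.762 Y5.013
G1 X30.883 Y40.833
M5
G0 X21.178 Y107.451
M3 S900
G1 X38.334 Y107.451 F1167
G1 X38.334 Y33.364
G1 X21.178 Y33.364
G1 X21.178 Y107.451
M5
G0 X83.111 Y128.830
M3 S900
G1 X43.545 Y61.644 F1167
M5
G0 X0.000 Y0.000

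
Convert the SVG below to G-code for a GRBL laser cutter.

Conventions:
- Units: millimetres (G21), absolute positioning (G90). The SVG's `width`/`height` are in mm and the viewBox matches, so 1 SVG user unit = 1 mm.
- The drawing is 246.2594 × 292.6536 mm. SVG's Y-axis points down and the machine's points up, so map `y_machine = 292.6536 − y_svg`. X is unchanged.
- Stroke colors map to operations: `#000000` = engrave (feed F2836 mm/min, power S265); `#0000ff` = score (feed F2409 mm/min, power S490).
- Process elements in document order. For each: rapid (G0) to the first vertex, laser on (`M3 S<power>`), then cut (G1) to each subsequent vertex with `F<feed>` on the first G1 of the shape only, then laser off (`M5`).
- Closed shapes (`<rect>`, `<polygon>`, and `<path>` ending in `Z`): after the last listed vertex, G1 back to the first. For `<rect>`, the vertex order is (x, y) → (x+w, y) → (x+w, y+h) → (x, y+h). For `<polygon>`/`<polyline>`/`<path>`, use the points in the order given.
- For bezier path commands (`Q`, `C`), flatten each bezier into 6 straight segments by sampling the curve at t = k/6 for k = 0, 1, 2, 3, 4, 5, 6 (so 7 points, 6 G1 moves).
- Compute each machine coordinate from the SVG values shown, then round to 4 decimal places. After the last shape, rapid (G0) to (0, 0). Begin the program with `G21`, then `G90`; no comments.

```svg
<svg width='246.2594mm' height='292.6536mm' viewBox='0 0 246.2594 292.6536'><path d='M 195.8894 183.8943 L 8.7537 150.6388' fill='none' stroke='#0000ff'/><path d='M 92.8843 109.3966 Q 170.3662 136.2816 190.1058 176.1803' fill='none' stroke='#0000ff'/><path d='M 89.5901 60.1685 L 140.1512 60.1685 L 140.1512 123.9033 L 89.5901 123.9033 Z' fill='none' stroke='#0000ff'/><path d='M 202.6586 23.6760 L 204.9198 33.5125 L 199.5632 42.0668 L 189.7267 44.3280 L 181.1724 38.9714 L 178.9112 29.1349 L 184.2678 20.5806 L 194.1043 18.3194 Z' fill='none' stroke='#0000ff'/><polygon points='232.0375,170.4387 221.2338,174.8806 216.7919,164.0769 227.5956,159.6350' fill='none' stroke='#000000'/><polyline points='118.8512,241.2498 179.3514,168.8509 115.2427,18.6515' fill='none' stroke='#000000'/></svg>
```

G21
G90
G0 X195.8894 Y108.7593
M3 S490
G1 X8.7537 Y142.0148 F2409
M5
G0 X92.8843 Y183.2570
M3 S490
G1 X117.1076 Y173.9338 F2409
G1 X138.1231 Y163.8877
G1 X155.9306 Y153.1186
G1 X170.5303 Y141.6265
G1 X181.9220 Y129.4114
G1 X190.1058 Y116.4733
M5
G0 X89.5901 Y232.4851
M3 S490
G1 X140.1512 Y232.4851 F2409
G1 X140.1512 Y168.7503
G1 X89.5901 Y168.7503
G1 X89.5901 Y232.4851
M5
G0 X202.6586 Y268.9776
M3 S490
G1 X204.9198 Y259.1411 F2409
G1 X199.5632 Y250.5868
G1 X189.7267 Y248.3256
G1 X181.1724 Y253.6822
G1 X178.9112 Y263.5187
G1 X184.2678 Y272.0730
G1 X194.1043 Y274.3342
G1 X202.6586 Y268.9776
M5
G0 X232.0375 Y122.2149
M3 S265
G1 X221.2338 Y117.7730 F2836
G1 X216.7919 Y128.5767
G1 X227.5956 Y133.0186
G1 X232.0375 Y122.2149
M5
G0 X118.8512 Y51.4038
M3 S265
G1 X179.3514 Y123.8027 F2836
G1 X115.2427 Y274.0021
M5
G0 X0.0000 Y0.0000

1 u = 1 mm; y_m = 292.6536 − y.

[1] `<path>` line segment, #0000ff→score S490 F2409: (195.8894,108.7593) → (8.7537,142.0148)

[2] `<path>` quadratic bezier, #0000ff→score S490 F2409: (92.8843,183.2570) → (117.1076,173.9338) → (138.1231,163.8877) → (155.9306,153.1186) → (170.5303,141.6265) → (181.9220,129.4114) → (190.1058,116.4733)

[3] `<path>` rectangle, #0000ff→score S490 F2409: (89.5901,232.4851) → (140.1512,232.4851) → (140.1512,168.7503) → (89.5901,168.7503) → (89.5901,232.4851) (closed)

[4] `<path>` regular polygon, #0000ff→score S490 F2409: (202.6586,268.9776) → (204.9198,259.1411) → (199.5632,250.5868) → (189.7267,248.3256) → (181.1724,253.6822) → (178.9112,263.5187) → (184.2678,272.0730) → (194.1043,274.3342) → (202.6586,268.9776) (closed)

[5] `<polygon>` regular polygon, #000000→engrave S265 F2836: (232.0375,122.2149) → (221.2338,117.7730) → (216.7919,128.5767) → (227.5956,133.0186) → (232.0375,122.2149) (closed)

[6] `<polyline>` open polyline, #000000→engrave S265 F2836: (118.8512,51.4038) → (179.3514,123.8027) → (115.2427,274.0021)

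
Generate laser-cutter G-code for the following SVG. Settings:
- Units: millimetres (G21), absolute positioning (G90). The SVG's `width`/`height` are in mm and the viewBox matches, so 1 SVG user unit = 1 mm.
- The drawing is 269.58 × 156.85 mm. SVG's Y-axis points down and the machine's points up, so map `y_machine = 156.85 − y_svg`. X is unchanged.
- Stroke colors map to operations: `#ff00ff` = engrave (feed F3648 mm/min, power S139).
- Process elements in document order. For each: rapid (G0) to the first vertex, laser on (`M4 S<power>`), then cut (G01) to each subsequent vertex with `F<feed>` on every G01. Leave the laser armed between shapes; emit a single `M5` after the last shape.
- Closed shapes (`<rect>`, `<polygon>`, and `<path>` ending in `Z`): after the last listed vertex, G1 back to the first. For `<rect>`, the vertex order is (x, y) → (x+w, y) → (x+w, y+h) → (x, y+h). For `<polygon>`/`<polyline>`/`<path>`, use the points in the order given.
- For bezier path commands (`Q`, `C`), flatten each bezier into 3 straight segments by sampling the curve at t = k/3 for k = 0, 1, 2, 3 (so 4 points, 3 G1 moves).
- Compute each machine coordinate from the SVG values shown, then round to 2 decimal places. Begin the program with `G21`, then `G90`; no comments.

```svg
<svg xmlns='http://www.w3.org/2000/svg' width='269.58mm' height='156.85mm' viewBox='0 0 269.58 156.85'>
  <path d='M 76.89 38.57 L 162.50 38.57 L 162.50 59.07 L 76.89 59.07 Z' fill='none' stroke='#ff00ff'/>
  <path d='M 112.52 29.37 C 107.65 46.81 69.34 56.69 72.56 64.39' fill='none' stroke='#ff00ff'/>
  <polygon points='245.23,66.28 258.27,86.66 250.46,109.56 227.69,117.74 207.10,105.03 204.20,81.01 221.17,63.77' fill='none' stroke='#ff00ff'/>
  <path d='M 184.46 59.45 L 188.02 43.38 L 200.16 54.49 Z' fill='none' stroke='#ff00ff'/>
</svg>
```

viewBox `0 0 269.58 156.85` with mm width/height → 1 unit = 1 mm. Flip: y_m = 156.85 − y_svg.

**Shape 1** — `<path>` rectangle, stroke `#ff00ff` → engrave (S139, F3648). Machine vertices: (76.89,118.28) → (162.50,118.28) → (162.50,97.78) → (76.89,97.78) → (76.89,118.28). Closed: final G1 returns to the first vertex.

**Shape 2** — `<path>` cubic bezier, stroke `#ff00ff` → engrave (S139, F3648). Control points (SVG): P0=(112.52,29.37), P1=(107.65,46.81), P2=(69.34,56.69), P3=(72.56,64.39); sampled at t=k/3. Machine vertices: (112.52,127.48) → (99.28,112.36) → (80.41,101.09) → (72.56,92.46). Open path.

**Shape 3** — `<polygon>` regular polygon, stroke `#ff00ff` → engrave (S139, F3648). Machine vertices: (245.23,90.57) → (258.27,70.19) → (250.46,47.29) → (227.69,39.11) → (207.10,51.82) → (204.20,75.84) → (221.17,93.08) → (245.23,90.57). Closed: final G1 returns to the first vertex.

**Shape 4** — `<path>` regular polygon, stroke `#ff00ff` → engrave (S139, F3648). Machine vertices: (184.46,97.40) → (188.02,113.47) → (200.16,102.36) → (184.46,97.40). Closed: final G1 returns to the first vertex.

G21
G90
G0 X76.89 Y118.28
M4 S139
G01 X162.50 Y118.28 F3648
G01 X162.50 Y97.78 F3648
G01 X76.89 Y97.78 F3648
G01 X76.89 Y118.28 F3648
G0 X112.52 Y127.48
M4 S139
G01 X99.28 Y112.36 F3648
G01 X80.41 Y101.09 F3648
G01 X72.56 Y92.46 F3648
G0 X245.23 Y90.57
M4 S139
G01 X258.27 Y70.19 F3648
G01 X250.46 Y47.29 F3648
G01 X227.69 Y39.11 F3648
G01 X207.10 Y51.82 F3648
G01 X204.20 Y75.84 F3648
G01 X221.17 Y93.08 F3648
G01 X245.23 Y90.57 F3648
G0 X184.46 Y97.40
M4 S139
G01 X188.02 Y113.47 F3648
G01 X200.16 Y102.36 F3648
G01 X184.46 Y97.40 F3648
M5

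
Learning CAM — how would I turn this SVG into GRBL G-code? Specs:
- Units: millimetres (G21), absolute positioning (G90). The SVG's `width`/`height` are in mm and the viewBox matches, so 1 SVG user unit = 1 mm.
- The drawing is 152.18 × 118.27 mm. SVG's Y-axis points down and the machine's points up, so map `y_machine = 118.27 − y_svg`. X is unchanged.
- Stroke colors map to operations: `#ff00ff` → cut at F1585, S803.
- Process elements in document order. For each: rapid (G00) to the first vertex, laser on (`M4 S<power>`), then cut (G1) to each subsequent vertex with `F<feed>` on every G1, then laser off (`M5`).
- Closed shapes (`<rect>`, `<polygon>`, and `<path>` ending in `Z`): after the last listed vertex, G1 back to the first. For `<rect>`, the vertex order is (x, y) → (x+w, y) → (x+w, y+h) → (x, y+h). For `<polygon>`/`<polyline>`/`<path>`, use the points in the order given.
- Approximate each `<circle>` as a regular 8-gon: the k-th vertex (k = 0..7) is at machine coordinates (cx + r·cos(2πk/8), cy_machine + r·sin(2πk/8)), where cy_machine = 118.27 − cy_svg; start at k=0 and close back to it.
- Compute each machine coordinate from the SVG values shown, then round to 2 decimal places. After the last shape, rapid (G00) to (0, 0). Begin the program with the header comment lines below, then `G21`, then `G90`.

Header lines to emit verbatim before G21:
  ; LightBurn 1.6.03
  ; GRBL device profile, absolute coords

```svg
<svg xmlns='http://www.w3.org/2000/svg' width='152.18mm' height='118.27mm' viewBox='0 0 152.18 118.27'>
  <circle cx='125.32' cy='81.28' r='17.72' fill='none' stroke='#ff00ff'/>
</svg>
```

viewBox `0 0 152.18 118.27` with mm width/height → 1 unit = 1 mm. Flip: y_m = 118.27 − y_svg.

**Shape 1** — `<circle>` circle, stroke `#ff00ff` → cut (S803, F1585). Machine vertices: (143.04,36.99) → (137.85,49.52) → (125.32,54.71) → (112.79,49.52) → (107.60,36.99) → (112.79,24.46) → (125.32,19.27) → (137.85,24.46) → (143.04,36.99). Closed: final G1 returns to the first vertex.

; LightBurn 1.6.03
; GRBL device profile, absolute coords
G21
G90
G00 X143.04 Y36.99
M4 S803
G1 X137.85 Y49.52 F1585
G1 X125.32 Y54.71 F1585
G1 X112.79 Y49.52 F1585
G1 X107.60 Y36.99 F1585
G1 X112.79 Y24.46 F1585
G1 X125.32 Y19.27 F1585
G1 X137.85 Y24.46 F1585
G1 X143.04 Y36.99 F1585
M5
G00 X0.00 Y0.00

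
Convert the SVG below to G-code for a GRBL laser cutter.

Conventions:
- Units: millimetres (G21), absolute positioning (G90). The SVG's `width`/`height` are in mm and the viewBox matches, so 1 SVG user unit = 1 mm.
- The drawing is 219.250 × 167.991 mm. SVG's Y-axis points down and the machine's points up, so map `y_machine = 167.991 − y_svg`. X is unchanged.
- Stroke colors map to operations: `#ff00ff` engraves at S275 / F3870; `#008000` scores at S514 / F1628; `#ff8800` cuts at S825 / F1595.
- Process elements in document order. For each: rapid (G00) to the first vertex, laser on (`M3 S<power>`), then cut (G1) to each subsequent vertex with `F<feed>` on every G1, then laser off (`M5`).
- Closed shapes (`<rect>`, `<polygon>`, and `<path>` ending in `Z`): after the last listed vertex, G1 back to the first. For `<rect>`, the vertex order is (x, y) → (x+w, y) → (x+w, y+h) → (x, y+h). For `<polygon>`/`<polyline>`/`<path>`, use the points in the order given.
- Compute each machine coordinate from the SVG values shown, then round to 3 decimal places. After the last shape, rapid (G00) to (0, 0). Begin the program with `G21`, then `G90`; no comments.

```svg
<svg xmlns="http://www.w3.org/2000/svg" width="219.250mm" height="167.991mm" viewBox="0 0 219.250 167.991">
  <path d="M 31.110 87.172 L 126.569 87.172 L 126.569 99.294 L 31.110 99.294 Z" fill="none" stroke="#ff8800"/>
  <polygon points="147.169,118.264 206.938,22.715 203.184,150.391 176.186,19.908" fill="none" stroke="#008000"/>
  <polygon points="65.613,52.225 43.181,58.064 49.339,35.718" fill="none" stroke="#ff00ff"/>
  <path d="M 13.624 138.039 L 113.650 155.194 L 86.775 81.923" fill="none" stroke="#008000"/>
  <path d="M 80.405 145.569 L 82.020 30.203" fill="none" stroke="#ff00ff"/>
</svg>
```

viewBox `0 0 219.250 167.991` with mm width/height → 1 unit = 1 mm. Flip: y_m = 167.991 − y_svg.

**Shape 1** — `<path>` rectangle, stroke `#ff8800` → cut (S825, F1595). Machine vertices: (31.110,80.819) → (126.569,80.819) → (126.569,68.697) → (31.110,68.697) → (31.110,80.819). Closed: final G1 returns to the first vertex.

**Shape 2** — `<polygon>` closed polygon, stroke `#008000` → score (S514, F1628). Machine vertices: (147.169,49.727) → (206.938,145.276) → (203.184,17.600) → (176.186,148.083) → (147.169,49.727). Closed: final G1 returns to the first vertex.

**Shape 3** — `<polygon>` regular polygon, stroke `#ff00ff` → engrave (S275, F3870). Machine vertices: (65.613,115.766) → (43.181,109.927) → (49.339,132.273) → (65.613,115.766). Closed: final G1 returns to the first vertex.

**Shape 4** — `<path>` open polyline, stroke `#008000` → score (S514, F1628). Machine vertices: (13.624,29.952) → (113.650,12.797) → (86.775,86.068). Open path.

**Shape 5** — `<path>` line segment, stroke `#ff00ff` → engrave (S275, F3870). Machine vertices: (80.405,22.422) → (82.020,137.788). Open path.

G21
G90
G00 X31.110 Y80.819
M3 S825
G1 X126.569 Y80.819 F1595
G1 X126.569 Y68.697 F1595
G1 X31.110 Y68.697 F1595
G1 X31.110 Y80.819 F1595
M5
G00 X147.169 Y49.727
M3 S514
G1 X206.938 Y145.276 F1628
G1 X203.184 Y17.600 F1628
G1 X176.186 Y148.083 F1628
G1 X147.169 Y49.727 F1628
M5
G00 X65.613 Y115.766
M3 S275
G1 X43.181 Y109.927 F3870
G1 X49.339 Y132.273 F3870
G1 X65.613 Y115.766 F3870
M5
G00 X13.624 Y29.952
M3 S514
G1 X113.650 Y12.797 F1628
G1 X86.775 Y86.068 F1628
M5
G00 X80.405 Y22.422
M3 S275
G1 X82.020 Y137.788 F3870
M5
G00 X0.000 Y0.000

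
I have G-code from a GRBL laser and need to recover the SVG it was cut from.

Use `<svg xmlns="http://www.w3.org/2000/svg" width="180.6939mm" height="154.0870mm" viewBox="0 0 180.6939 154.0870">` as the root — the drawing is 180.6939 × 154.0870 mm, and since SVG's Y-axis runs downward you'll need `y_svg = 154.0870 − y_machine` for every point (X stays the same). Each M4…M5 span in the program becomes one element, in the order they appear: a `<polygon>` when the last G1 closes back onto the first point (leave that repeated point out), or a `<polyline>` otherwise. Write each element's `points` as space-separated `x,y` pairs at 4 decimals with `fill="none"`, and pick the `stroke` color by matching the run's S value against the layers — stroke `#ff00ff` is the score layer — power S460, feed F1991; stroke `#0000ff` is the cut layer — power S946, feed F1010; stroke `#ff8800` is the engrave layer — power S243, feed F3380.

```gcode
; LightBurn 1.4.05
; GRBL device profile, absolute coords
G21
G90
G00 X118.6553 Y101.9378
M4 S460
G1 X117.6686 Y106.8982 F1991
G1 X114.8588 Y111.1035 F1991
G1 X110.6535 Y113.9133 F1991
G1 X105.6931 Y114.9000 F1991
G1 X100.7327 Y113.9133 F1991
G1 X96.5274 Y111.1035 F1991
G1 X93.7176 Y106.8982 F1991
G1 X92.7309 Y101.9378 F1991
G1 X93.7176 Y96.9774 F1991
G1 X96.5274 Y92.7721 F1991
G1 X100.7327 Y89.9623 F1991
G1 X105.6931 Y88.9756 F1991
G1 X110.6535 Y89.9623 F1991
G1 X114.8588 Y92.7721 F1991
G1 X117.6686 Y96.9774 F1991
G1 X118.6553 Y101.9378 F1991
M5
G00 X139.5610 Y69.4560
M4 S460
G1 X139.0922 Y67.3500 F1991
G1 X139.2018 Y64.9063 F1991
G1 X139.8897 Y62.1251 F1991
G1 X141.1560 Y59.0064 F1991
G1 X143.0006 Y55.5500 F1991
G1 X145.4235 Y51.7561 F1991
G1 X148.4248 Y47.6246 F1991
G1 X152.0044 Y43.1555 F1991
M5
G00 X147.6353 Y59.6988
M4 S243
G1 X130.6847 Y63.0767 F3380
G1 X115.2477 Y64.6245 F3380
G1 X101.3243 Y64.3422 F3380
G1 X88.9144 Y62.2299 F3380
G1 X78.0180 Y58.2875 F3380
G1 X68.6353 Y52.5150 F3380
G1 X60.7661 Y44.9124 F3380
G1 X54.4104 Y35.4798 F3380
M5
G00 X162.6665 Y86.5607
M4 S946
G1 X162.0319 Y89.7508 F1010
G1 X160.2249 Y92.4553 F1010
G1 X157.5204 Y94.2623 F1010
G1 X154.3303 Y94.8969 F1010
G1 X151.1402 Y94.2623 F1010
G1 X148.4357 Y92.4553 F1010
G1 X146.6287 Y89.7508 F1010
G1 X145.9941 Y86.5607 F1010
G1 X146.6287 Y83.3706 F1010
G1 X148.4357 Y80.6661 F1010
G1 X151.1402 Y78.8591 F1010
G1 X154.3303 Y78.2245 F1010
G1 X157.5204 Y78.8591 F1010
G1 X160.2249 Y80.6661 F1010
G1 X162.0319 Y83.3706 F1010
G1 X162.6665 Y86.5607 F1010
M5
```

<svg xmlns="http://www.w3.org/2000/svg" width="180.6939mm" height="154.0870mm" viewBox="0 0 180.6939 154.0870">
  <polygon points="118.6553,52.1492 117.6686,47.1888 114.8588,42.9835 110.6535,40.1737 105.6931,39.1870 100.7327,40.1737 96.5274,42.9835 93.7176,47.1888 92.7309,52.1492 93.7176,57.1096 96.5274,61.3149 100.7327,64.1247 105.6931,65.1114 110.6535,64.1247 114.8588,61.3149 117.6686,57.1096" fill="none" stroke="#ff00ff"/>
  <polyline points="139.5610,84.6310 139.0922,86.7370 139.2018,89.1807 139.8897,91.9619 141.1560,95.0806 143.0006,98.5370 145.4235,102.3309 148.4248,106.4624 152.0044,110.9315" fill="none" stroke="#ff00ff"/>
  <polyline points="147.6353,94.3882 130.6847,91.0103 115.2477,89.4625 101.3243,89.7448 88.9144,91.8571 78.0180,95.7995 68.6353,101.5720 60.7661,109.1746 54.4104,118.6072" fill="none" stroke="#ff8800"/>
  <polygon points="162.6665,67.5263 162.0319,64.3362 160.2249,61.6317 157.5204,59.8247 154.3303,59.1901 151.1402,59.8247 148.4357,61.6317 146.6287,64.3362 145.9941,67.5263 146.6287,70.7164 148.4357,73.4209 151.1402,75.2279 154.3303,75.8625 157.5204,75.2279 160.2249,73.4209 162.0319,70.7164" fill="none" stroke="#0000ff"/>
</svg>

y_svg = 154.0870 − y_m.

[1] S460→`#ff00ff` (score); closed run; points: 118.6553,52.1492 117.6686,47.1888 114.8588,42.9835 110.6535,40.1737 105.6931,39.1870 100.7327,40.1737 96.5274,42.9835 93.7176,47.1888 92.7309,52.1492 93.7176,57.1096 96.5274,61.3149 100.7327,64.1247 105.6931,65.1114 110.6535,64.1247 114.8588,61.3149 117.6686,57.1096

[2] S460→`#ff00ff` (score); open run; points: 139.5610,84.6310 139.0922,86.7370 139.2018,89.1807 139.8897,91.9619 141.1560,95.0806 143.0006,98.5370 145.4235,102.3309 148.4248,106.4624 152.0044,110.9315

[3] S243→`#ff8800` (engrave); open run; points: 147.6353,94.3882 130.6847,91.0103 115.2477,89.4625 101.3243,89.7448 88.9144,91.8571 78.0180,95.7995 68.6353,101.5720 60.7661,109.1746 54.4104,118.6072

[4] S946→`#0000ff` (cut); closed run; points: 162.6665,67.5263 162.0319,64.3362 160.2249,61.6317 157.5204,59.8247 154.3303,59.1901 151.1402,59.8247 148.4357,61.6317 146.6287,64.3362 145.9941,67.5263 146.6287,70.7164 148.4357,73.4209 151.1402,75.2279 154.3303,75.8625 157.5204,75.2279 160.2249,73.4209 162.0319,70.7164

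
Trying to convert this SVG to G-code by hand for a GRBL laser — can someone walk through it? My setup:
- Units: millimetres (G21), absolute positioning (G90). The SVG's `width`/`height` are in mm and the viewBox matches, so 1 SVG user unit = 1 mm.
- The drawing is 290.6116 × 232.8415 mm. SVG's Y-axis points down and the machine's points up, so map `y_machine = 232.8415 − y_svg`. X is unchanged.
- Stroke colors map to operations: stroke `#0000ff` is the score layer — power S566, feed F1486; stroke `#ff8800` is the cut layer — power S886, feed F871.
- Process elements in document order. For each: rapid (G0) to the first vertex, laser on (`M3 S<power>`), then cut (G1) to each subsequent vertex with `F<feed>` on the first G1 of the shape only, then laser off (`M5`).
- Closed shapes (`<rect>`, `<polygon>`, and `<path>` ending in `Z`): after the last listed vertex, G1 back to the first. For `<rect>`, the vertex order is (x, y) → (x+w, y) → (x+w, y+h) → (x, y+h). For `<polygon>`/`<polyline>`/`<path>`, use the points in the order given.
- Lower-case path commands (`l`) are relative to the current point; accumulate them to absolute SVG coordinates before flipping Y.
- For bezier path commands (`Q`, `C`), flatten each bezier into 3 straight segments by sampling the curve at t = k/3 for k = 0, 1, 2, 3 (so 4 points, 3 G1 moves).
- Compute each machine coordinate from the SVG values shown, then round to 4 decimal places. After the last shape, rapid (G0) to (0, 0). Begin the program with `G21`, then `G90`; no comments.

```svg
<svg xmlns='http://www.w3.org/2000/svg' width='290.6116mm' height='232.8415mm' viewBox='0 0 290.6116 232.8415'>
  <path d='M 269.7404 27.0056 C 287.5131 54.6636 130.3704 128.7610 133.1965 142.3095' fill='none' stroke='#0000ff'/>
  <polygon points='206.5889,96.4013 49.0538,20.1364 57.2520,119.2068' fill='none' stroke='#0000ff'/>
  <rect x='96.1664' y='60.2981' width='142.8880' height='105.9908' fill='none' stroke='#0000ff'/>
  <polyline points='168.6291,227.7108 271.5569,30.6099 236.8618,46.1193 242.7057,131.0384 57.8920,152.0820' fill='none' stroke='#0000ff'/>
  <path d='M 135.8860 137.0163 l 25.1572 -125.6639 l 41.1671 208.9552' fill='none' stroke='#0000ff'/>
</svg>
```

G21
G90
G0 X269.7404 Y205.8359
M3 S566
G1 X241.6111 Y166.6606 F1486
G1 X171.2902 Y120.3009
G1 X133.1965 Y90.5320
M5
G0 X206.5889 Y136.4402
M3 S566
G1 X49.0538 Y212.7051 F1486
G1 X57.2520 Y113.6347
G1 X206.5889 Y136.4402
M5
G0 X96.1664 Y172.5434
M3 S566
G1 X239.0544 Y172.5434 F1486
G1 X239.0544 Y66.5526
G1 X96.1664 Y66.5526
G1 X96.1664 Y172.5434
M5
G0 X168.6291 Y5.1307
M3 S566
G1 X271.5569 Y202.2316 F1486
G1 X236.8618 Y186.7222
G1 X242.7057 Y101.8031
G1 X57.8920 Y80.7595
M5
G0 X135.8860 Y95.8252
M3 S566
G1 X161.0432 Y221.4891 F1486
G1 X202.2103 Y12.5339
M5
G0 X0.0000 Y0.0000

viewBox `0 0 290.6116 232.8415` with mm width/height → 1 unit = 1 mm. Flip: y_m = 232.8415 − y_svg.

**Shape 1** — `<path>` cubic bezier, stroke `#0000ff` → score (S566, F1486). Control points (SVG): P0=(269.7404,27.0056), P1=(287.5131,54.6636), P2=(130.3704,128.7610), P3=(133.1965,142.3095); sampled at t=k/3. Machine vertices: (269.7404,205.8359) → (241.6111,166.6606) → (171.2902,120.3009) → (133.1965,90.5320). Open path.

**Shape 2** — `<polygon>` closed polygon, stroke `#0000ff` → score (S566, F1486). Machine vertices: (206.5889,136.4402) → (49.0538,212.7051) → (57.2520,113.6347) → (206.5889,136.4402). Closed: final G1 returns to the first vertex.

**Shape 3** — `<rect>` rectangle, stroke `#0000ff` → score (S566, F1486). Machine vertices: (96.1664,172.5434) → (239.0544,172.5434) → (239.0544,66.5526) → (96.1664,66.5526) → (96.1664,172.5434). Closed: final G1 returns to the first vertex.

**Shape 4** — `<polyline>` open polyline, stroke `#0000ff` → score (S566, F1486). Machine vertices: (168.6291,5.1307) → (271.5569,202.2316) → (236.8618,186.7222) → (242.7057,101.8031) → (57.8920,80.7595). Open path.

**Shape 5** — `<path>` open polyline, stroke `#0000ff` → score (S566, F1486). Machine vertices: (135.8860,95.8252) → (161.0432,221.4891) → (202.2103,12.5339). Open path.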